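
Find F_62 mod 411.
341

Matrix identity: Q^n = [[F_(n+1), F_n], [F_n, F_(n-1)]] with Q = [[1,1],[1,0]].
n = 62 = 111110₂. Square-and-multiply, entries mod 411:
Q^1 = [[1,1],[1,0]]
Q^3 = (Q^1)²·Q = [[3,2],[2,1]]
Q^7 = (Q^3)²·Q = [[21,13],[13,8]]
Q^15 = (Q^7)²·Q = [[165,199],[199,377]]
Q^31 = (Q^15)²·Q = [[9,244],[244,176]]
Q^62 = (Q^31)² = [[22,341],[341,92]]
F_62 mod 411 = Q^62[0][1] = 341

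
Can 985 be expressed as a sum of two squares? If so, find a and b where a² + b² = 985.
12² + 29² (a=12, b=29)

Factorization: 985 = 5 × 197
By Fermat: n is sum of two squares iff every prime p ≡ 3 (mod 4) appears to even power.
All primes ≡ 3 (mod 4) appear to even power.
Search a = 0, 1, 2, … for 985 - a² a perfect square: first hit at a = 12: 985 - 144 = 841 = 29².
985 = 12² + 29² = 144 + 841 ✓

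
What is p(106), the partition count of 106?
384276336

p(n) counts ways to write n as a sum of positive integers (order ignored).
Euler's pentagonal recurrence: p(k) = p(k-1) + p(k-2) - p(k-5) - p(k-7) + p(k-12) + p(k-15) - ... (offsets j(3j∓1)/2, signs ++--, p(0)=1, p(<0)=0).
DP table for k = 0..105: p(0)=1, p(1)=1, p(2)=2, p(3)=3, p(4)=5, p(5)=7, p(6)=11, p(7)=15, p(8)=22, p(9)=30, p(10)=42, p(11)=56, p(12)=77, p(13)=101, p(14)=135, p(15)=176, p(16)=231, p(17)=297, p(18)=385, p(19)=490, p(20)=627, p(21)=792, p(22)=1002, p(23)=1255, p(24)=1575, p(25)=1958, p(26)=2436, p(27)=3010, p(28)=3718, p(29)=4565, p(30)=5604, p(31)=6842, p(32)=8349, p(33)=10143, p(34)=12310, p(35)=14883, p(36)=17977, p(37)=21637, p(38)=26015, p(39)=31185, p(40)=37338, p(41)=44583, p(42)=53174, p(43)=63261, p(44)=75175, p(45)=89134, p(46)=105558, p(47)=124754, p(48)=147273, p(49)=173525, p(50)=204226, p(51)=239943, p(52)=281589, p(53)=329931, p(54)=386155, p(55)=451276, p(56)=526823, p(57)=614154, p(58)=715220, p(59)=831820, p(60)=966467, p(61)=1121505, p(62)=1300156, p(63)=1505499, p(64)=1741630, p(65)=2012558, p(66)=2323520, p(67)=2679689, p(68)=3087735, p(69)=3554345, p(70)=4087968, p(71)=4697205, p(72)=5392783, p(73)=6185689, p(74)=7089500, p(75)=8118264, p(76)=9289091, p(77)=10619863, p(78)=12132164, p(79)=13848650, p(80)=15796476, p(81)=18004327, p(82)=20506255, p(83)=23338469, p(84)=26543660, p(85)=30167357, p(86)=34262962, p(87)=38887673, p(88)=44108109, p(89)=49995925, p(90)=56634173, p(91)=64112359, p(92)=72533807, p(93)=82010177, p(94)=92669720, p(95)=104651419, p(96)=118114304, p(97)=133230930, p(98)=150198136, p(99)=169229875, p(100)=190569292, p(101)=214481126, p(102)=241265379, p(103)=271248950, p(104)=304801365, p(105)=342325709.
Final step: p(106) = p(105) + p(104) - p(101) - p(99) + p(94) + p(91) - p(84) - p(80) + p(71) + p(66) - p(55) - p(49) + p(36) + p(29) - p(14) - p(6)
= 342325709 + 304801365 - 214481126 - 169229875 + 92669720 + 64112359 - 26543660 - 15796476 + 4697205 + 2323520 - 451276 - 173525 + 17977 + 4565 - 135 - 11
= 384276336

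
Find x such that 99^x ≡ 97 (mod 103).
56

Baby-step giant-step with step n = ⌈√103⌉ = 11.
Baby steps 99^j mod 103 (j:value) for j=0..10: 0:1, 1:99, 2:16, 3:39, 4:50, 5:6, 6:79, 7:96, 8:28, 9:94, 10:36.
Giant-step multiplier: 99^(-11) ≡ 99^(102-11) = 99^91 ≡ 5 (mod 103).
Giant steps γ_i = 97·5^i mod 103: γ_0=97, γ_1=73, γ_2=56, γ_3=74, γ_4=61, γ_5=99 (in table at j=1).
x = i·n + j = 5·11 + 1 = 56.
Check: 99^56 ≡ 97 (mod 103).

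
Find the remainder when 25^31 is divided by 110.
25

Repeated squaring. Binary of 31 = 11111.
25^1 ≡ 25 (mod 110); 25^2 ≡ 75 (mod 110); 25^4 ≡ 15 (mod 110); 25^8 ≡ 5 (mod 110); 25^16 ≡ 25 (mod 110)
25^31 = 25^1 × 25^2 × 25^4 × 25^8 × 25^16 ≡ 25 (mod 110)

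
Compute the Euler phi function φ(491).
490

491 = 491
φ(n) = n × ∏(1 - 1/p) for each prime p dividing n
φ(491) = 491 × (1 - 1/491) = 490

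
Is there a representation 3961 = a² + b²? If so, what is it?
19² + 60² (a=19, b=60)

Factorization: 3961 = 17 × 233
By Fermat: n is sum of two squares iff every prime p ≡ 3 (mod 4) appears to even power.
All primes ≡ 3 (mod 4) appear to even power.
Search a = 0, 1, 2, … for 3961 - a² a perfect square: first hit at a = 19: 3961 - 361 = 3600 = 60².
3961 = 19² + 60² = 361 + 3600 ✓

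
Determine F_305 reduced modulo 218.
39

Matrix identity: Q^n = [[F_(n+1), F_n], [F_n, F_(n-1)]] with Q = [[1,1],[1,0]].
n = 305 = 100110001₂. Square-and-multiply, entries mod 218:
Q^1 = [[1,1],[1,0]]
Q^2 = (Q^1)² = [[2,1],[1,1]]
Q^4 = (Q^2)² = [[5,3],[3,2]]
Q^9 = (Q^4)²·Q = [[55,34],[34,21]]
Q^19 = (Q^9)²·Q = [[7,39],[39,186]]
Q^38 = (Q^19)² = [[44,115],[115,147]]
Q^76 = (Q^38)² = [[119,165],[165,172]]
Q^152 = (Q^76)² = [[184,55],[55,129]]
Q^305 = (Q^152)²·Q = [[32,39],[39,211]]
F_305 mod 218 = Q^305[0][1] = 39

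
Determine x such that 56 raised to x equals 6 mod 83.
29

Baby-step giant-step with step n = ⌈√83⌉ = 10.
Baby steps 56^j mod 83 (j:value) for j=0..9: 0:1, 1:56, 2:65, 3:71, 4:75, 5:50, 6:61, 7:13, 8:64, 9:15.
Giant-step multiplier: 56^(-10) ≡ 56^(82-10) = 56^72 ≡ 25 (mod 83).
Giant steps γ_i = 6·25^i mod 83: γ_0=6, γ_1=67, γ_2=15 (in table at j=9).
x = i·n + j = 2·10 + 9 = 29.
Check: 56^29 ≡ 6 (mod 83).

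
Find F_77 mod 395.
317

Matrix identity: Q^n = [[F_(n+1), F_n], [F_n, F_(n-1)]] with Q = [[1,1],[1,0]].
n = 77 = 1001101₂. Square-and-multiply, entries mod 395:
Q^1 = [[1,1],[1,0]]
Q^2 = (Q^1)² = [[2,1],[1,1]]
Q^4 = (Q^2)² = [[5,3],[3,2]]
Q^9 = (Q^4)²·Q = [[55,34],[34,21]]
Q^19 = (Q^9)²·Q = [[50,231],[231,214]]
Q^38 = (Q^19)² = [[166,154],[154,12]]
Q^77 = (Q^38)²·Q = [[79,317],[317,157]]
F_77 mod 395 = Q^77[0][1] = 317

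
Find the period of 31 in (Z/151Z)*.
75

151 is prime, so ord(31) divides φ(151) = 150.
Divisors of 150: 1, 2, 3, 5, 6, 10, 15, 25, 30, 50, 75, 150.
Repeated squaring: 31^1 ≡ 31, 31^2 ≡ 55, 31^4 ≡ 5, 31^8 ≡ 25, 31^16 ≡ 21, 31^32 ≡ 139, 31^64 ≡ 144, 31^128 ≡ 49 (mod 151).
Test 31^d mod 151 for each divisor d in increasing order:
31^1 ≡ 31
31^2 ≡ 55
31^3 = 31^2·31^1 ≡ 44
31^5 = 31^4·31^1 ≡ 4
31^6 = 31^4·31^2 ≡ 124
31^10 = 31^8·31^2 ≡ 16
31^15 = 31^8·31^4·31^2·31^1 ≡ 64
31^25 = 31^16·31^8·31^1 ≡ 118
31^30 = 31^16·31^8·31^4·31^2 ≡ 19
31^50 = 31^32·31^16·31^2 ≡ 32
31^75 = 31^64·31^8·31^2·31^1 ≡ 1  ← first divisor giving 1
The order is 75.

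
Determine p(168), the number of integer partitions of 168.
228204732751

p(n) counts ways to write n as a sum of positive integers (order ignored).
Euler's pentagonal recurrence: p(k) = p(k-1) + p(k-2) - p(k-5) - p(k-7) + p(k-12) + p(k-15) - ... (offsets j(3j∓1)/2, signs ++--, p(0)=1, p(<0)=0).
DP table for k = 0..167: p(0)=1, p(1)=1, p(2)=2, p(3)=3, p(4)=5, p(5)=7, p(6)=11, p(7)=15, p(8)=22, p(9)=30, p(10)=42, p(11)=56, p(12)=77, p(13)=101, p(14)=135, p(15)=176, p(16)=231, p(17)=297, p(18)=385, p(19)=490, p(20)=627, p(21)=792, p(22)=1002, p(23)=1255, p(24)=1575, p(25)=1958, p(26)=2436, p(27)=3010, p(28)=3718, p(29)=4565, p(30)=5604, p(31)=6842, p(32)=8349, p(33)=10143, p(34)=12310, p(35)=14883, p(36)=17977, p(37)=21637, p(38)=26015, p(39)=31185, p(40)=37338, p(41)=44583, p(42)=53174, p(43)=63261, p(44)=75175, p(45)=89134, p(46)=105558, p(47)=124754, p(48)=147273, p(49)=173525, p(50)=204226, p(51)=239943, p(52)=281589, p(53)=329931, p(54)=386155, p(55)=451276, p(56)=526823, p(57)=614154, p(58)=715220, p(59)=831820, p(60)=966467, p(61)=1121505, p(62)=1300156, p(63)=1505499, p(64)=1741630, p(65)=2012558, p(66)=2323520, p(67)=2679689, p(68)=3087735, p(69)=3554345, p(70)=4087968, p(71)=4697205, p(72)=5392783, p(73)=6185689, p(74)=7089500, p(75)=8118264, p(76)=9289091, p(77)=10619863, p(78)=12132164, p(79)=13848650, p(80)=15796476, p(81)=18004327, p(82)=20506255, p(83)=23338469, p(84)=26543660, p(85)=30167357, p(86)=34262962, p(87)=38887673, p(88)=44108109, p(89)=49995925, p(90)=56634173, p(91)=64112359, p(92)=72533807, p(93)=82010177, p(94)=92669720, p(95)=104651419, p(96)=118114304, p(97)=133230930, p(98)=150198136, p(99)=169229875, p(100)=190569292, p(101)=214481126, p(102)=241265379, p(103)=271248950, p(104)=304801365, p(105)=342325709, p(106)=384276336, p(107)=431149389, p(108)=483502844, p(109)=541946240, p(110)=607163746, p(111)=679903203, p(112)=761002156, p(113)=851376628, p(114)=952050665, p(115)=1064144451, p(116)=1188908248, p(117)=1327710076, p(118)=1482074143, p(119)=1653668665, p(120)=1844349560, p(121)=2056148051, p(122)=2291320912, p(123)=2552338241, p(124)=2841940500, p(125)=3163127352, p(126)=3519222692, p(127)=3913864295, p(128)=4351078600, p(129)=4835271870, p(130)=5371315400, p(131)=5964539504, p(132)=6620830889, p(133)=7346629512, p(134)=8149040695, p(135)=9035836076, p(136)=10015581680, p(137)=11097645016, p(138)=12292341831, p(139)=13610949895, p(140)=15065878135, p(141)=16670689208, p(142)=18440293320, p(143)=20390982757, p(144)=22540654445, p(145)=24908858009, p(146)=27517052599, p(147)=30388671978, p(148)=33549419497, p(149)=37027355200, p(150)=40853235313, p(151)=45060624582, p(152)=49686288421, p(153)=54770336324, p(154)=60356673280, p(155)=66493182097, p(156)=73232243759, p(157)=80630964769, p(158)=88751778802, p(159)=97662728555, p(160)=107438159466, p(161)=118159068427, p(162)=129913904637, p(163)=142798995930, p(164)=156919475295, p(165)=172389800255, p(166)=189334822579, p(167)=207890420102.
Final step: p(168) = p(167) + p(166) - p(163) - p(161) + p(156) + p(153) - p(146) - p(142) + p(133) + p(128) - p(117) - p(111) + p(98) + p(91) - p(76) - p(68) + p(51) + p(42) - p(23) - p(13)
= 207890420102 + 189334822579 - 142798995930 - 118159068427 + 73232243759 + 54770336324 - 27517052599 - 18440293320 + 7346629512 + 4351078600 - 1327710076 - 679903203 + 150198136 + 64112359 - 9289091 - 3087735 + 239943 + 53174 - 1255 - 101
= 228204732751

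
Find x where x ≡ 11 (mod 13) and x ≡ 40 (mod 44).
128

Using Chinese Remainder Theorem:
M = 13 × 44 = 572
M1 = 44, M2 = 13
y1 = 44^(-1) mod 13 = 8
y2 = 13^(-1) mod 44 = 17
x = (11×44×8 + 40×13×17) mod 572 = 128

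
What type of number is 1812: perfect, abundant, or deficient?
abundant

Proper divisors of 1812: sum = 1 + 2 + 3 + 4 + 6 + 12 + 151 + 302 + 453 + 604 + 906 = 2444
Since 2444 > 1812, 1812 is abundant.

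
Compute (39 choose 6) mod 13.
0

Using Lucas' theorem:
Write n=39 and k=6 in base 13:
n in base 13: [3, 0]
k in base 13: [0, 6]
C(39,6) mod 13 = ∏ C(n_i, k_i) mod 13
Digit binomials (mod 13): C(3,0) = 1; C(0,6) = 0 (k_i > n_i)
Product: 1 × 0 = 0 ≡ 0 (mod 13)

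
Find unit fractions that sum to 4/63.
1/16 + 1/1008

Greedy algorithm:
4/63: ceiling(63/4) = 16, use 1/16
1/1008: ceiling(1008/1) = 1008, use 1/1008
Result: 4/63 = 1/16 + 1/1008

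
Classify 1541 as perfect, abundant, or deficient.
deficient

Proper divisors of 1541: sum = 1 + 23 + 67 = 91
Since 91 < 1541, 1541 is deficient.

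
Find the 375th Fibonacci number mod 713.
517

Matrix identity: Q^n = [[F_(n+1), F_n], [F_n, F_(n-1)]] with Q = [[1,1],[1,0]].
n = 375 = 101110111₂. Square-and-multiply, entries mod 713:
Q^1 = [[1,1],[1,0]]
Q^2 = (Q^1)² = [[2,1],[1,1]]
Q^5 = (Q^2)²·Q = [[8,5],[5,3]]
Q^11 = (Q^5)²·Q = [[144,89],[89,55]]
Q^23 = (Q^11)²·Q = [[23,137],[137,599]]
Q^46 = (Q^23)² = [[47,367],[367,393]]
Q^93 = (Q^46)²·Q = [[344,2],[2,342]]
Q^187 = (Q^93)²·Q = [[641,695],[695,659]]
Q^375 = (Q^187)²·Q = [[646,517],[517,129]]
F_375 mod 713 = Q^375[0][1] = 517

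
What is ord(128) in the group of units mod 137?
68

137 is prime, so ord(128) divides φ(137) = 136.
Divisors of 136: 1, 2, 4, 8, 17, 34, 68, 136.
Repeated squaring: 128^1 ≡ 128, 128^2 ≡ 81, 128^4 ≡ 122, 128^8 ≡ 88, 128^16 ≡ 72, 128^32 ≡ 115, 128^64 ≡ 73, 128^128 ≡ 123 (mod 137).
Test 128^d mod 137 for each divisor d in increasing order:
128^1 ≡ 128
128^2 ≡ 81
128^4 ≡ 122
128^8 ≡ 88
128^17 = 128^16·128^1 ≡ 37
128^34 = 128^32·128^2 ≡ 136
128^68 = 128^64·128^4 ≡ 1  ← first divisor giving 1
The order is 68.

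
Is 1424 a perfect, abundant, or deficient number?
deficient

Proper divisors of 1424: sum = 1 + 2 + 4 + 8 + 16 + 89 + 178 + 356 + 712 = 1366
Since 1366 < 1424, 1424 is deficient.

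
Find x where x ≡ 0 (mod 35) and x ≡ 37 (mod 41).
980

Using Chinese Remainder Theorem:
M = 35 × 41 = 1435
M1 = 41, M2 = 35
y1 = 41^(-1) mod 35 = 6
y2 = 35^(-1) mod 41 = 34
x = (0×41×6 + 37×35×34) mod 1435 = 980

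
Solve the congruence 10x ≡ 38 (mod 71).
x ≡ 18 (mod 71)

gcd(10, 71) = 1, which divides 38, so solutions exist.
Find 10^(-1) mod 71 by the extended Euclidean algorithm:
71 = 7 × 10 + 1  ⟹  1 = (1)·71 + (-7)·10
So (-7)·10 ≡ 1 (mod 71), i.e. 10^(-1) ≡ -7 ≡ 64 (mod 71).
x ≡ 64 × 38 = 2432 ≡ 18 (mod 71).
Check: 10 × 18 = 180 ≡ 38 (mod 71).
Unique solution: x ≡ 18 (mod 71)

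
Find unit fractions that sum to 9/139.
1/16 + 1/445 + 1/989680

Greedy algorithm:
9/139: ceiling(139/9) = 16, use 1/16
5/2224: ceiling(2224/5) = 445, use 1/445
1/989680: ceiling(989680/1) = 989680, use 1/989680
Result: 9/139 = 1/16 + 1/445 + 1/989680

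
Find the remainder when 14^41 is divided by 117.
92

Repeated squaring. Binary of 41 = 101001.
14^1 ≡ 14 (mod 117); 14^2 ≡ 79 (mod 117); 14^4 ≡ 40 (mod 117); 14^8 ≡ 79 (mod 117); 14^16 ≡ 40 (mod 117); 14^32 ≡ 79 (mod 117)
14^41 = 14^1 × 14^8 × 14^32 ≡ 92 (mod 117)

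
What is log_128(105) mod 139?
45

Baby-step giant-step with step n = ⌈√139⌉ = 12.
Baby steps 128^j mod 139 (j:value) for j=0..11: 0:1, 1:128, 2:121, 3:59, 4:46, 5:50, 6:6, 7:73, 8:31, 9:76, 10:137, 11:22.
Giant-step multiplier: 128^(-12) ≡ 128^(138-12) = 128^126 ≡ 112 (mod 139).
Giant steps γ_i = 105·112^i mod 139: γ_0=105, γ_1=84, γ_2=95, γ_3=76 (in table at j=9).
x = i·n + j = 3·12 + 9 = 45.
Check: 128^45 ≡ 105 (mod 139).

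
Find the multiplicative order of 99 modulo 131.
13

131 is prime, so ord(99) divides φ(131) = 130.
Divisors of 130: 1, 2, 5, 10, 13, 26, 65, 130.
Repeated squaring: 99^1 ≡ 99, 99^2 ≡ 107, 99^4 ≡ 52, 99^8 ≡ 84, 99^16 ≡ 113, 99^32 ≡ 62, 99^64 ≡ 45, 99^128 ≡ 60 (mod 131).
Test 99^d mod 131 for each divisor d in increasing order:
99^1 ≡ 99
99^2 ≡ 107
99^5 = 99^4·99^1 ≡ 39
99^10 = 99^8·99^2 ≡ 80
99^13 = 99^8·99^4·99^1 ≡ 1  ← first divisor giving 1
The order is 13.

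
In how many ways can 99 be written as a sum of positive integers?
169229875

p(n) counts ways to write n as a sum of positive integers (order ignored).
Euler's pentagonal recurrence: p(k) = p(k-1) + p(k-2) - p(k-5) - p(k-7) + p(k-12) + p(k-15) - ... (offsets j(3j∓1)/2, signs ++--, p(0)=1, p(<0)=0).
DP table for k = 0..98: p(0)=1, p(1)=1, p(2)=2, p(3)=3, p(4)=5, p(5)=7, p(6)=11, p(7)=15, p(8)=22, p(9)=30, p(10)=42, p(11)=56, p(12)=77, p(13)=101, p(14)=135, p(15)=176, p(16)=231, p(17)=297, p(18)=385, p(19)=490, p(20)=627, p(21)=792, p(22)=1002, p(23)=1255, p(24)=1575, p(25)=1958, p(26)=2436, p(27)=3010, p(28)=3718, p(29)=4565, p(30)=5604, p(31)=6842, p(32)=8349, p(33)=10143, p(34)=12310, p(35)=14883, p(36)=17977, p(37)=21637, p(38)=26015, p(39)=31185, p(40)=37338, p(41)=44583, p(42)=53174, p(43)=63261, p(44)=75175, p(45)=89134, p(46)=105558, p(47)=124754, p(48)=147273, p(49)=173525, p(50)=204226, p(51)=239943, p(52)=281589, p(53)=329931, p(54)=386155, p(55)=451276, p(56)=526823, p(57)=614154, p(58)=715220, p(59)=831820, p(60)=966467, p(61)=1121505, p(62)=1300156, p(63)=1505499, p(64)=1741630, p(65)=2012558, p(66)=2323520, p(67)=2679689, p(68)=3087735, p(69)=3554345, p(70)=4087968, p(71)=4697205, p(72)=5392783, p(73)=6185689, p(74)=7089500, p(75)=8118264, p(76)=9289091, p(77)=10619863, p(78)=12132164, p(79)=13848650, p(80)=15796476, p(81)=18004327, p(82)=20506255, p(83)=23338469, p(84)=26543660, p(85)=30167357, p(86)=34262962, p(87)=38887673, p(88)=44108109, p(89)=49995925, p(90)=56634173, p(91)=64112359, p(92)=72533807, p(93)=82010177, p(94)=92669720, p(95)=104651419, p(96)=118114304, p(97)=133230930, p(98)=150198136.
Final step: p(99) = p(98) + p(97) - p(94) - p(92) + p(87) + p(84) - p(77) - p(73) + p(64) + p(59) - p(48) - p(42) + p(29) + p(22) - p(7)
= 150198136 + 133230930 - 92669720 - 72533807 + 38887673 + 26543660 - 10619863 - 6185689 + 1741630 + 831820 - 147273 - 53174 + 4565 + 1002 - 15
= 169229875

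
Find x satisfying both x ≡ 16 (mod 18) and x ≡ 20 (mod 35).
160

Using Chinese Remainder Theorem:
M = 18 × 35 = 630
M1 = 35, M2 = 18
y1 = 35^(-1) mod 18 = 17
y2 = 18^(-1) mod 35 = 2
x = (16×35×17 + 20×18×2) mod 630 = 160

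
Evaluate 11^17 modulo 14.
9

Repeated squaring. Binary of 17 = 10001.
11^1 ≡ 11 (mod 14); 11^2 ≡ 9 (mod 14); 11^4 ≡ 11 (mod 14); 11^8 ≡ 9 (mod 14); 11^16 ≡ 11 (mod 14)
11^17 = 11^1 × 11^16 ≡ 9 (mod 14)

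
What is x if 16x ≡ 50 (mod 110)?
x ≡ 10 (mod 55)

gcd(16, 110) = 2, which divides 50, so solutions exist.
Divide through by 2: 8x ≡ 25 (mod 55).
Find 8^(-1) mod 55 by the extended Euclidean algorithm:
55 = 6 × 8 + 7  ⟹  7 = (1)·55 + (-6)·8
8 = 1 × 7 + 1  ⟹  1 = (-1)·55 + (7)·8
So (7)·8 ≡ 1 (mod 55), i.e. 8^(-1) ≡ 7 (mod 55).
x ≡ 7 × 25 = 175 ≡ 10 (mod 55).
Check: 16 × 10 = 160 ≡ 50 (mod 110).
x ≡ 10 (mod 55), giving 2 solutions mod 110.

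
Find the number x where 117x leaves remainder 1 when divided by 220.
173

gcd(117, 220) = 1, so the inverse exists.
Extended Euclidean algorithm on (220, 117):
220 = 1 × 117 + 103  ⟹  103 = (1)·220 + (-1)·117
117 = 1 × 103 + 14  ⟹  14 = (-1)·220 + (2)·117
103 = 7 × 14 + 5  ⟹  5 = (8)·220 + (-15)·117
14 = 2 × 5 + 4  ⟹  4 = (-17)·220 + (32)·117
5 = 1 × 4 + 1  ⟹  1 = (25)·220 + (-47)·117
So (-47)·117 ≡ 1 (mod 220), i.e. 117^(-1) ≡ -47 ≡ 173 (mod 220).
Check: 117 × 173 = 20241 ≡ 1 (mod 220)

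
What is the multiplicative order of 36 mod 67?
33

67 is prime, so ord(36) divides φ(67) = 66.
Divisors of 66: 1, 2, 3, 6, 11, 22, 33, 66.
Repeated squaring: 36^1 ≡ 36, 36^2 ≡ 23, 36^4 ≡ 60, 36^8 ≡ 49, 36^16 ≡ 56, 36^32 ≡ 54, 36^64 ≡ 35 (mod 67).
Test 36^d mod 67 for each divisor d in increasing order:
36^1 ≡ 36
36^2 ≡ 23
36^3 = 36^2·36^1 ≡ 24
36^6 = 36^4·36^2 ≡ 40
36^11 = 36^8·36^2·36^1 ≡ 37
36^22 = 36^16·36^4·36^2 ≡ 29
36^33 = 36^32·36^1 ≡ 1  ← first divisor giving 1
The order is 33.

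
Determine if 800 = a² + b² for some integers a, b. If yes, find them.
4² + 28² (a=4, b=28)

Factorization: 800 = 2^5 × 5^2
By Fermat: n is sum of two squares iff every prime p ≡ 3 (mod 4) appears to even power.
All primes ≡ 3 (mod 4) appear to even power.
Search a = 0, 1, 2, … for 800 - a² a perfect square: first hit at a = 4: 800 - 16 = 784 = 28².
800 = 4² + 28² = 16 + 784 ✓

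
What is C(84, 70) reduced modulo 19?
0

Using Lucas' theorem:
Write n=84 and k=70 in base 19:
n in base 19: [4, 8]
k in base 19: [3, 13]
C(84,70) mod 19 = ∏ C(n_i, k_i) mod 19
Digit binomials (mod 19): C(4,3) = 4; C(8,13) = 0 (k_i > n_i)
Product: 4 × 0 = 0 ≡ 0 (mod 19)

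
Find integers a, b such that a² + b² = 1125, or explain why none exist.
6² + 33² (a=6, b=33)

Factorization: 1125 = 3^2 × 5^3
By Fermat: n is sum of two squares iff every prime p ≡ 3 (mod 4) appears to even power.
All primes ≡ 3 (mod 4) appear to even power.
Search a = 0, 1, 2, … for 1125 - a² a perfect square: first hit at a = 6: 1125 - 36 = 1089 = 33².
1125 = 6² + 33² = 36 + 1089 ✓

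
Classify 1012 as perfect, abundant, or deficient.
deficient

Proper divisors of 1012: sum = 1 + 2 + 4 + 11 + 22 + 23 + 44 + 46 + 92 + 253 + 506 = 1004
Since 1004 < 1012, 1012 is deficient.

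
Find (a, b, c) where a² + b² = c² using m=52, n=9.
(2623, 936, 2785)

Euclid's formula: a = m² - n², b = 2mn, c = m² + n²
m = 52, n = 9
a = 52² - 9² = 2704 - 81 = 2623
b = 2 × 52 × 9 = 936
c = 52² + 9² = 2704 + 81 = 2785
Verification: 2623² + 936² = 6880129 + 876096 = 7756225 = 2785² ✓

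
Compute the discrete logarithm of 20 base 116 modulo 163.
125

Baby-step giant-step with step n = ⌈√163⌉ = 13.
Baby steps 116^j mod 163 (j:value) for j=0..12: 0:1, 1:116, 2:90, 3:8, 4:113, 5:68, 6:64, 7:89, 8:55, 9:23, 10:60, 11:114, 12:21.
Giant-step multiplier: 116^(-13) ≡ 116^(162-13) = 116^149 ≡ 18 (mod 163).
Giant steps γ_i = 20·18^i mod 163: γ_0=20, γ_1=34, γ_2=123, γ_3=95, γ_4=80, γ_5=136, γ_6=3, γ_7=54, γ_8=157, γ_9=55 (in table at j=8).
x = i·n + j = 9·13 + 8 = 125.
Check: 116^125 ≡ 20 (mod 163).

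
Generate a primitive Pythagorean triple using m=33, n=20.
(689, 1320, 1489)

Euclid's formula: a = m² - n², b = 2mn, c = m² + n²
m = 33, n = 20
a = 33² - 20² = 1089 - 400 = 689
b = 2 × 33 × 20 = 1320
c = 33² + 20² = 1089 + 400 = 1489
Verification: 689² + 1320² = 474721 + 1742400 = 2217121 = 1489² ✓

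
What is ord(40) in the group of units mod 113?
16

113 is prime, so ord(40) divides φ(113) = 112.
Divisors of 112: 1, 2, 4, 7, 8, 14, 16, 28, 56, 112.
Repeated squaring: 40^1 ≡ 40, 40^2 ≡ 18, 40^4 ≡ 98, 40^8 ≡ 112, 40^16 ≡ 1, 40^32 ≡ 1, 40^64 ≡ 1 (mod 113).
Test 40^d mod 113 for each divisor d in increasing order:
40^1 ≡ 40
40^2 ≡ 18
40^4 ≡ 98
40^7 = 40^4·40^2·40^1 ≡ 48
40^8 ≡ 112
40^14 = 40^8·40^4·40^2 ≡ 44
40^16 ≡ 1  ← first divisor giving 1
The order is 16.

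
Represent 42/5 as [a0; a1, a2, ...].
[8; 2, 2]

Euclidean algorithm steps:
42 = 8 × 5 + 2
5 = 2 × 2 + 1
2 = 2 × 1 + 0
Continued fraction: [8; 2, 2]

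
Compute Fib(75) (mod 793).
671

Matrix identity: Q^n = [[F_(n+1), F_n], [F_n, F_(n-1)]] with Q = [[1,1],[1,0]].
n = 75 = 1001011₂. Square-and-multiply, entries mod 793:
Q^1 = [[1,1],[1,0]]
Q^2 = (Q^1)² = [[2,1],[1,1]]
Q^4 = (Q^2)² = [[5,3],[3,2]]
Q^9 = (Q^4)²·Q = [[55,34],[34,21]]
Q^18 = (Q^9)² = [[216,205],[205,11]]
Q^37 = (Q^18)²·Q = [[406,658],[658,541]]
Q^75 = (Q^37)²·Q = [[499,671],[671,621]]
F_75 mod 793 = Q^75[0][1] = 671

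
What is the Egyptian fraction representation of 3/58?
1/20 + 1/580

Greedy algorithm:
3/58: ceiling(58/3) = 20, use 1/20
1/580: ceiling(580/1) = 580, use 1/580
Result: 3/58 = 1/20 + 1/580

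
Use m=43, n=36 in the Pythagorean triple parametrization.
(553, 3096, 3145)

Euclid's formula: a = m² - n², b = 2mn, c = m² + n²
m = 43, n = 36
a = 43² - 36² = 1849 - 1296 = 553
b = 2 × 43 × 36 = 3096
c = 43² + 36² = 1849 + 1296 = 3145
Verification: 553² + 3096² = 305809 + 9585216 = 9891025 = 3145² ✓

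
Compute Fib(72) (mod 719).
115

Matrix identity: Q^n = [[F_(n+1), F_n], [F_n, F_(n-1)]] with Q = [[1,1],[1,0]].
n = 72 = 1001000₂. Square-and-multiply, entries mod 719:
Q^1 = [[1,1],[1,0]]
Q^2 = (Q^1)² = [[2,1],[1,1]]
Q^4 = (Q^2)² = [[5,3],[3,2]]
Q^9 = (Q^4)²·Q = [[55,34],[34,21]]
Q^18 = (Q^9)² = [[586,427],[427,159]]
Q^36 = (Q^18)² = [[136,317],[317,538]]
Q^72 = (Q^36)² = [[350,115],[115,235]]
F_72 mod 719 = Q^72[0][1] = 115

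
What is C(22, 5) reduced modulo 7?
0

Using Lucas' theorem:
Write n=22 and k=5 in base 7:
n in base 7: [3, 1]
k in base 7: [0, 5]
C(22,5) mod 7 = ∏ C(n_i, k_i) mod 7
Digit binomials (mod 7): C(3,0) = 1; C(1,5) = 0 (k_i > n_i)
Product: 1 × 0 = 0 ≡ 0 (mod 7)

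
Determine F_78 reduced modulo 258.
74

Matrix identity: Q^n = [[F_(n+1), F_n], [F_n, F_(n-1)]] with Q = [[1,1],[1,0]].
n = 78 = 1001110₂. Square-and-multiply, entries mod 258:
Q^1 = [[1,1],[1,0]]
Q^2 = (Q^1)² = [[2,1],[1,1]]
Q^4 = (Q^2)² = [[5,3],[3,2]]
Q^9 = (Q^4)²·Q = [[55,34],[34,21]]
Q^19 = (Q^9)²·Q = [[57,53],[53,4]]
Q^39 = (Q^19)²·Q = [[3,124],[124,137]]
Q^78 = (Q^39)² = [[163,74],[74,89]]
F_78 mod 258 = Q^78[0][1] = 74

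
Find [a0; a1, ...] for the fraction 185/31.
[5; 1, 30]

Euclidean algorithm steps:
185 = 5 × 31 + 30
31 = 1 × 30 + 1
30 = 30 × 1 + 0
Continued fraction: [5; 1, 30]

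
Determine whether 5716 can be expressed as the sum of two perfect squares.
46² + 60² (a=46, b=60)

Factorization: 5716 = 2^2 × 1429
By Fermat: n is sum of two squares iff every prime p ≡ 3 (mod 4) appears to even power.
All primes ≡ 3 (mod 4) appear to even power.
Search a = 0, 1, 2, … for 5716 - a² a perfect square: first hit at a = 46: 5716 - 2116 = 3600 = 60².
5716 = 46² + 60² = 2116 + 3600 ✓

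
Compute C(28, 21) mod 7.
4

Using Lucas' theorem:
Write n=28 and k=21 in base 7:
n in base 7: [4, 0]
k in base 7: [3, 0]
C(28,21) mod 7 = ∏ C(n_i, k_i) mod 7
Digit binomials (mod 7): C(4,3) = 4; C(0,0) = 1
Product: 4 × 1 = 4 ≡ 4 (mod 7)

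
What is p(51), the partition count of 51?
239943

p(n) counts ways to write n as a sum of positive integers (order ignored).
Euler's pentagonal recurrence: p(k) = p(k-1) + p(k-2) - p(k-5) - p(k-7) + p(k-12) + p(k-15) - ... (offsets j(3j∓1)/2, signs ++--, p(0)=1, p(<0)=0).
DP table for k = 0..50: p(0)=1, p(1)=1, p(2)=2, p(3)=3, p(4)=5, p(5)=7, p(6)=11, p(7)=15, p(8)=22, p(9)=30, p(10)=42, p(11)=56, p(12)=77, p(13)=101, p(14)=135, p(15)=176, p(16)=231, p(17)=297, p(18)=385, p(19)=490, p(20)=627, p(21)=792, p(22)=1002, p(23)=1255, p(24)=1575, p(25)=1958, p(26)=2436, p(27)=3010, p(28)=3718, p(29)=4565, p(30)=5604, p(31)=6842, p(32)=8349, p(33)=10143, p(34)=12310, p(35)=14883, p(36)=17977, p(37)=21637, p(38)=26015, p(39)=31185, p(40)=37338, p(41)=44583, p(42)=53174, p(43)=63261, p(44)=75175, p(45)=89134, p(46)=105558, p(47)=124754, p(48)=147273, p(49)=173525, p(50)=204226.
Final step: p(51) = p(50) + p(49) - p(46) - p(44) + p(39) + p(36) - p(29) - p(25) + p(16) + p(11) - p(0)
= 204226 + 173525 - 105558 - 75175 + 31185 + 17977 - 4565 - 1958 + 231 + 56 - 1
= 239943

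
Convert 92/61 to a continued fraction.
[1; 1, 1, 30]

Euclidean algorithm steps:
92 = 1 × 61 + 31
61 = 1 × 31 + 30
31 = 1 × 30 + 1
30 = 30 × 1 + 0
Continued fraction: [1; 1, 1, 30]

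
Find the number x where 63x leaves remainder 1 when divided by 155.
32

gcd(63, 155) = 1, so the inverse exists.
Extended Euclidean algorithm on (155, 63):
155 = 2 × 63 + 29  ⟹  29 = (1)·155 + (-2)·63
63 = 2 × 29 + 5  ⟹  5 = (-2)·155 + (5)·63
29 = 5 × 5 + 4  ⟹  4 = (11)·155 + (-27)·63
5 = 1 × 4 + 1  ⟹  1 = (-13)·155 + (32)·63
So (32)·63 ≡ 1 (mod 155), i.e. 63^(-1) ≡ 32 (mod 155).
Check: 63 × 32 = 2016 ≡ 1 (mod 155)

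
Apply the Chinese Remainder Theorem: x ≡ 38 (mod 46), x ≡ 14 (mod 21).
728

Using Chinese Remainder Theorem:
M = 46 × 21 = 966
M1 = 21, M2 = 46
y1 = 21^(-1) mod 46 = 11
y2 = 46^(-1) mod 21 = 16
x = (38×21×11 + 14×46×16) mod 966 = 728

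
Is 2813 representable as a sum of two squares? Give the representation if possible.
2² + 53² (a=2, b=53)

Factorization: 2813 = 29 × 97
By Fermat: n is sum of two squares iff every prime p ≡ 3 (mod 4) appears to even power.
All primes ≡ 3 (mod 4) appear to even power.
Search a = 0, 1, 2, … for 2813 - a² a perfect square: first hit at a = 2: 2813 - 4 = 2809 = 53².
2813 = 2² + 53² = 4 + 2809 ✓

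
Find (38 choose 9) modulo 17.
0

Using Lucas' theorem:
Write n=38 and k=9 in base 17:
n in base 17: [2, 4]
k in base 17: [0, 9]
C(38,9) mod 17 = ∏ C(n_i, k_i) mod 17
Digit binomials (mod 17): C(2,0) = 1; C(4,9) = 0 (k_i > n_i)
Product: 1 × 0 = 0 ≡ 0 (mod 17)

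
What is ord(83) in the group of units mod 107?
53

107 is prime, so ord(83) divides φ(107) = 106.
Divisors of 106: 1, 2, 53, 106.
Repeated squaring: 83^1 ≡ 83, 83^2 ≡ 41, 83^4 ≡ 76, 83^8 ≡ 105, 83^16 ≡ 4, 83^32 ≡ 16, 83^64 ≡ 42 (mod 107).
Test 83^d mod 107 for each divisor d in increasing order:
83^1 ≡ 83
83^2 ≡ 41
83^53 = 83^32·83^16·83^4·83^1 ≡ 1  ← first divisor giving 1
The order is 53.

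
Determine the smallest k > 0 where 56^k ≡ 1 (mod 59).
58

59 is prime, so ord(56) divides φ(59) = 58.
Divisors of 58: 1, 2, 29, 58.
Repeated squaring: 56^1 ≡ 56, 56^2 ≡ 9, 56^4 ≡ 22, 56^8 ≡ 12, 56^16 ≡ 26, 56^32 ≡ 27 (mod 59).
Test 56^d mod 59 for each divisor d in increasing order:
56^1 ≡ 56
56^2 ≡ 9
56^29 = 56^16·56^8·56^4·56^1 ≡ 58
56^58 = 56^32·56^16·56^8·56^2 ≡ 1  ← first divisor giving 1
The order is 58.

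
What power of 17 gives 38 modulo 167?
124

Baby-step giant-step with step n = ⌈√167⌉ = 13.
Baby steps 17^j mod 167 (j:value) for j=0..12: 0:1, 1:17, 2:122, 3:70, 4:21, 5:23, 6:57, 7:134, 8:107, 9:149, 10:28, 11:142, 12:76.
Giant-step multiplier: 17^(-13) ≡ 17^(166-13) = 17^153 ≡ 148 (mod 167).
Giant steps γ_i = 38·148^i mod 167: γ_0=38, γ_1=113, γ_2=24, γ_3=45, γ_4=147, γ_5=46, γ_6=128, γ_7=73, γ_8=116, γ_9=134 (in table at j=7).
x = i·n + j = 9·13 + 7 = 124.
Check: 17^124 ≡ 38 (mod 167).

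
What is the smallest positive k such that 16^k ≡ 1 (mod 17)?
2

17 is prime, so ord(16) divides φ(17) = 16.
Divisors of 16: 1, 2, 4, 8, 16.
Repeated squaring: 16^1 ≡ 16, 16^2 ≡ 1, 16^4 ≡ 1, 16^8 ≡ 1, 16^16 ≡ 1 (mod 17).
Test 16^d mod 17 for each divisor d in increasing order:
16^1 ≡ 16
16^2 ≡ 1  ← first divisor giving 1
The order is 2.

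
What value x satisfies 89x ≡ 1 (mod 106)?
81

gcd(89, 106) = 1, so the inverse exists.
Extended Euclidean algorithm on (106, 89):
106 = 1 × 89 + 17  ⟹  17 = (1)·106 + (-1)·89
89 = 5 × 17 + 4  ⟹  4 = (-5)·106 + (6)·89
17 = 4 × 4 + 1  ⟹  1 = (21)·106 + (-25)·89
So (-25)·89 ≡ 1 (mod 106), i.e. 89^(-1) ≡ -25 ≡ 81 (mod 106).
Check: 89 × 81 = 7209 ≡ 1 (mod 106)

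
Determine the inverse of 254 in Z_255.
254

gcd(254, 255) = 1, so the inverse exists.
Extended Euclidean algorithm on (255, 254):
255 = 1 × 254 + 1  ⟹  1 = (1)·255 + (-1)·254
So (-1)·254 ≡ 1 (mod 255), i.e. 254^(-1) ≡ -1 ≡ 254 (mod 255).
Check: 254 × 254 = 64516 ≡ 1 (mod 255)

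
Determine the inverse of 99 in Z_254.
195

gcd(99, 254) = 1, so the inverse exists.
Extended Euclidean algorithm on (254, 99):
254 = 2 × 99 + 56  ⟹  56 = (1)·254 + (-2)·99
99 = 1 × 56 + 43  ⟹  43 = (-1)·254 + (3)·99
56 = 1 × 43 + 13  ⟹  13 = (2)·254 + (-5)·99
43 = 3 × 13 + 4  ⟹  4 = (-7)·254 + (18)·99
13 = 3 × 4 + 1  ⟹  1 = (23)·254 + (-59)·99
So (-59)·99 ≡ 1 (mod 254), i.e. 99^(-1) ≡ -59 ≡ 195 (mod 254).
Check: 99 × 195 = 19305 ≡ 1 (mod 254)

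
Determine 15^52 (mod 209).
82

Repeated squaring. Binary of 52 = 110100.
15^1 ≡ 15 (mod 209); 15^2 ≡ 16 (mod 209); 15^4 ≡ 47 (mod 209); 15^8 ≡ 119 (mod 209); 15^16 ≡ 158 (mod 209); 15^32 ≡ 93 (mod 209)
15^52 = 15^4 × 15^16 × 15^32 ≡ 82 (mod 209)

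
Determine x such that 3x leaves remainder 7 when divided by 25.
x ≡ 19 (mod 25)

gcd(3, 25) = 1, which divides 7, so solutions exist.
Find 3^(-1) mod 25 by the extended Euclidean algorithm:
25 = 8 × 3 + 1  ⟹  1 = (1)·25 + (-8)·3
So (-8)·3 ≡ 1 (mod 25), i.e. 3^(-1) ≡ -8 ≡ 17 (mod 25).
x ≡ 17 × 7 = 119 ≡ 19 (mod 25).
Check: 3 × 19 = 57 ≡ 7 (mod 25).
Unique solution: x ≡ 19 (mod 25)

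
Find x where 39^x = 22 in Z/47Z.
29

Baby-step giant-step with step n = ⌈√47⌉ = 7.
Baby steps 39^j mod 47 (j:value) for j=0..6: 0:1, 1:39, 2:17, 3:5, 4:7, 5:38, 6:25.
Giant-step multiplier: 39^(-7) ≡ 39^(46-7) = 39^39 ≡ 43 (mod 47).
Giant steps γ_i = 22·43^i mod 47: γ_0=22, γ_1=6, γ_2=23, γ_3=2, γ_4=39 (in table at j=1).
x = i·n + j = 4·7 + 1 = 29.
Check: 39^29 ≡ 22 (mod 47).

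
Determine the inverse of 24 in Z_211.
44

gcd(24, 211) = 1, so the inverse exists.
Extended Euclidean algorithm on (211, 24):
211 = 8 × 24 + 19  ⟹  19 = (1)·211 + (-8)·24
24 = 1 × 19 + 5  ⟹  5 = (-1)·211 + (9)·24
19 = 3 × 5 + 4  ⟹  4 = (4)·211 + (-35)·24
5 = 1 × 4 + 1  ⟹  1 = (-5)·211 + (44)·24
So (44)·24 ≡ 1 (mod 211), i.e. 24^(-1) ≡ 44 (mod 211).
Check: 24 × 44 = 1056 ≡ 1 (mod 211)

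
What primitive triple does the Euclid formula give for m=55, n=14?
(2829, 1540, 3221)

Euclid's formula: a = m² - n², b = 2mn, c = m² + n²
m = 55, n = 14
a = 55² - 14² = 3025 - 196 = 2829
b = 2 × 55 × 14 = 1540
c = 55² + 14² = 3025 + 196 = 3221
Verification: 2829² + 1540² = 8003241 + 2371600 = 10374841 = 3221² ✓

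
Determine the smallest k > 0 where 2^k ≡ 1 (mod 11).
10

11 is prime, so ord(2) divides φ(11) = 10.
Divisors of 10: 1, 2, 5, 10.
Repeated squaring: 2^1 ≡ 2, 2^2 ≡ 4, 2^4 ≡ 5, 2^8 ≡ 3 (mod 11).
Test 2^d mod 11 for each divisor d in increasing order:
2^1 ≡ 2
2^2 ≡ 4
2^5 = 2^4·2^1 ≡ 10
2^10 = 2^8·2^2 ≡ 1  ← first divisor giving 1
The order is 10.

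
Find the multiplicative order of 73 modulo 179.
178

179 is prime, so ord(73) divides φ(179) = 178.
Divisors of 178: 1, 2, 89, 178.
Repeated squaring: 73^1 ≡ 73, 73^2 ≡ 138, 73^4 ≡ 70, 73^8 ≡ 67, 73^16 ≡ 14, 73^32 ≡ 17, 73^64 ≡ 110, 73^128 ≡ 107 (mod 179).
Test 73^d mod 179 for each divisor d in increasing order:
73^1 ≡ 73
73^2 ≡ 138
73^89 = 73^64·73^16·73^8·73^1 ≡ 178
73^178 = 73^128·73^32·73^16·73^2 ≡ 1  ← first divisor giving 1
The order is 178.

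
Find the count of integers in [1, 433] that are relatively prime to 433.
432

433 = 433
φ(n) = n × ∏(1 - 1/p) for each prime p dividing n
φ(433) = 433 × (1 - 1/433) = 432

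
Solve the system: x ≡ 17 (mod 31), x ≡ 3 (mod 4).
79

Using Chinese Remainder Theorem:
M = 31 × 4 = 124
M1 = 4, M2 = 31
y1 = 4^(-1) mod 31 = 8
y2 = 31^(-1) mod 4 = 3
x = (17×4×8 + 3×31×3) mod 124 = 79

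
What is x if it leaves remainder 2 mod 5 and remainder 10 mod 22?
32

Using Chinese Remainder Theorem:
M = 5 × 22 = 110
M1 = 22, M2 = 5
y1 = 22^(-1) mod 5 = 3
y2 = 5^(-1) mod 22 = 9
x = (2×22×3 + 10×5×9) mod 110 = 32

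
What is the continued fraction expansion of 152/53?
[2; 1, 6, 1, 1, 3]

Euclidean algorithm steps:
152 = 2 × 53 + 46
53 = 1 × 46 + 7
46 = 6 × 7 + 4
7 = 1 × 4 + 3
4 = 1 × 3 + 1
3 = 3 × 1 + 0
Continued fraction: [2; 1, 6, 1, 1, 3]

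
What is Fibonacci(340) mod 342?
75

Matrix identity: Q^n = [[F_(n+1), F_n], [F_n, F_(n-1)]] with Q = [[1,1],[1,0]].
n = 340 = 101010100₂. Square-and-multiply, entries mod 342:
Q^1 = [[1,1],[1,0]]
Q^2 = (Q^1)² = [[2,1],[1,1]]
Q^5 = (Q^2)²·Q = [[8,5],[5,3]]
Q^10 = (Q^5)² = [[89,55],[55,34]]
Q^21 = (Q^10)²·Q = [[269,2],[2,267]]
Q^42 = (Q^21)² = [[203,46],[46,157]]
Q^85 = (Q^42)²·Q = [[35,233],[233,144]]
Q^170 = (Q^85)² = [[110,325],[325,127]]
Q^340 = (Q^170)² = [[77,75],[75,2]]
F_340 mod 342 = Q^340[0][1] = 75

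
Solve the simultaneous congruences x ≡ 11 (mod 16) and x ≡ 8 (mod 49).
155

Using Chinese Remainder Theorem:
M = 16 × 49 = 784
M1 = 49, M2 = 16
y1 = 49^(-1) mod 16 = 1
y2 = 16^(-1) mod 49 = 46
x = (11×49×1 + 8×16×46) mod 784 = 155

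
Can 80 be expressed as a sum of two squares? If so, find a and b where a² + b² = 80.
4² + 8² (a=4, b=8)

Factorization: 80 = 2^4 × 5
By Fermat: n is sum of two squares iff every prime p ≡ 3 (mod 4) appears to even power.
All primes ≡ 3 (mod 4) appear to even power.
Search a = 0, 1, 2, … for 80 - a² a perfect square: first hit at a = 4: 80 - 16 = 64 = 8².
80 = 4² + 8² = 16 + 64 ✓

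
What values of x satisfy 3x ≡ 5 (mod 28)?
x ≡ 11 (mod 28)

gcd(3, 28) = 1, which divides 5, so solutions exist.
Find 3^(-1) mod 28 by the extended Euclidean algorithm:
28 = 9 × 3 + 1  ⟹  1 = (1)·28 + (-9)·3
So (-9)·3 ≡ 1 (mod 28), i.e. 3^(-1) ≡ -9 ≡ 19 (mod 28).
x ≡ 19 × 5 = 95 ≡ 11 (mod 28).
Check: 3 × 11 = 33 ≡ 5 (mod 28).
Unique solution: x ≡ 11 (mod 28)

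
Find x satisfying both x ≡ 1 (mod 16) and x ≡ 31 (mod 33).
97

Using Chinese Remainder Theorem:
M = 16 × 33 = 528
M1 = 33, M2 = 16
y1 = 33^(-1) mod 16 = 1
y2 = 16^(-1) mod 33 = 31
x = (1×33×1 + 31×16×31) mod 528 = 97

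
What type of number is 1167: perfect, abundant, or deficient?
deficient

Proper divisors of 1167: sum = 1 + 3 + 389 = 393
Since 393 < 1167, 1167 is deficient.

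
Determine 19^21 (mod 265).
179

Repeated squaring. Binary of 21 = 10101.
19^1 ≡ 19 (mod 265); 19^2 ≡ 96 (mod 265); 19^4 ≡ 206 (mod 265); 19^8 ≡ 36 (mod 265); 19^16 ≡ 236 (mod 265)
19^21 = 19^1 × 19^4 × 19^16 ≡ 179 (mod 265)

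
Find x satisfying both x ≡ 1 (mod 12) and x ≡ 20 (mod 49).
265

Using Chinese Remainder Theorem:
M = 12 × 49 = 588
M1 = 49, M2 = 12
y1 = 49^(-1) mod 12 = 1
y2 = 12^(-1) mod 49 = 45
x = (1×49×1 + 20×12×45) mod 588 = 265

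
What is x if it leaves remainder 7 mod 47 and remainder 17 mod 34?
289

Using Chinese Remainder Theorem:
M = 47 × 34 = 1598
M1 = 34, M2 = 47
y1 = 34^(-1) mod 47 = 18
y2 = 47^(-1) mod 34 = 21
x = (7×34×18 + 17×47×21) mod 1598 = 289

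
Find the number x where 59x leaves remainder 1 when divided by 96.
83

gcd(59, 96) = 1, so the inverse exists.
Extended Euclidean algorithm on (96, 59):
96 = 1 × 59 + 37  ⟹  37 = (1)·96 + (-1)·59
59 = 1 × 37 + 22  ⟹  22 = (-1)·96 + (2)·59
37 = 1 × 22 + 15  ⟹  15 = (2)·96 + (-3)·59
22 = 1 × 15 + 7  ⟹  7 = (-3)·96 + (5)·59
15 = 2 × 7 + 1  ⟹  1 = (8)·96 + (-13)·59
So (-13)·59 ≡ 1 (mod 96), i.e. 59^(-1) ≡ -13 ≡ 83 (mod 96).
Check: 59 × 83 = 4897 ≡ 1 (mod 96)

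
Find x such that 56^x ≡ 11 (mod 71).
9

Baby-step giant-step with step n = ⌈√71⌉ = 9.
Baby steps 56^j mod 71 (j:value) for j=0..8: 0:1, 1:56, 2:12, 3:33, 4:2, 5:41, 6:24, 7:66, 8:4.
Giant-step multiplier: 56^(-9) ≡ 56^(70-9) = 56^61 ≡ 13 (mod 71).
Giant steps γ_i = 11·13^i mod 71: γ_0=11, γ_1=1 (in table at j=0).
x = i·n + j = 1·9 + 0 = 9.
Check: 56^9 ≡ 11 (mod 71).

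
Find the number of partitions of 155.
66493182097

p(n) counts ways to write n as a sum of positive integers (order ignored).
Euler's pentagonal recurrence: p(k) = p(k-1) + p(k-2) - p(k-5) - p(k-7) + p(k-12) + p(k-15) - ... (offsets j(3j∓1)/2, signs ++--, p(0)=1, p(<0)=0).
DP table for k = 0..154: p(0)=1, p(1)=1, p(2)=2, p(3)=3, p(4)=5, p(5)=7, p(6)=11, p(7)=15, p(8)=22, p(9)=30, p(10)=42, p(11)=56, p(12)=77, p(13)=101, p(14)=135, p(15)=176, p(16)=231, p(17)=297, p(18)=385, p(19)=490, p(20)=627, p(21)=792, p(22)=1002, p(23)=1255, p(24)=1575, p(25)=1958, p(26)=2436, p(27)=3010, p(28)=3718, p(29)=4565, p(30)=5604, p(31)=6842, p(32)=8349, p(33)=10143, p(34)=12310, p(35)=14883, p(36)=17977, p(37)=21637, p(38)=26015, p(39)=31185, p(40)=37338, p(41)=44583, p(42)=53174, p(43)=63261, p(44)=75175, p(45)=89134, p(46)=105558, p(47)=124754, p(48)=147273, p(49)=173525, p(50)=204226, p(51)=239943, p(52)=281589, p(53)=329931, p(54)=386155, p(55)=451276, p(56)=526823, p(57)=614154, p(58)=715220, p(59)=831820, p(60)=966467, p(61)=1121505, p(62)=1300156, p(63)=1505499, p(64)=1741630, p(65)=2012558, p(66)=2323520, p(67)=2679689, p(68)=3087735, p(69)=3554345, p(70)=4087968, p(71)=4697205, p(72)=5392783, p(73)=6185689, p(74)=7089500, p(75)=8118264, p(76)=9289091, p(77)=10619863, p(78)=12132164, p(79)=13848650, p(80)=15796476, p(81)=18004327, p(82)=20506255, p(83)=23338469, p(84)=26543660, p(85)=30167357, p(86)=34262962, p(87)=38887673, p(88)=44108109, p(89)=49995925, p(90)=56634173, p(91)=64112359, p(92)=72533807, p(93)=82010177, p(94)=92669720, p(95)=104651419, p(96)=118114304, p(97)=133230930, p(98)=150198136, p(99)=169229875, p(100)=190569292, p(101)=214481126, p(102)=241265379, p(103)=271248950, p(104)=304801365, p(105)=342325709, p(106)=384276336, p(107)=431149389, p(108)=483502844, p(109)=541946240, p(110)=607163746, p(111)=679903203, p(112)=761002156, p(113)=851376628, p(114)=952050665, p(115)=1064144451, p(116)=1188908248, p(117)=1327710076, p(118)=1482074143, p(119)=1653668665, p(120)=1844349560, p(121)=2056148051, p(122)=2291320912, p(123)=2552338241, p(124)=2841940500, p(125)=3163127352, p(126)=3519222692, p(127)=3913864295, p(128)=4351078600, p(129)=4835271870, p(130)=5371315400, p(131)=5964539504, p(132)=6620830889, p(133)=7346629512, p(134)=8149040695, p(135)=9035836076, p(136)=10015581680, p(137)=11097645016, p(138)=12292341831, p(139)=13610949895, p(140)=15065878135, p(141)=16670689208, p(142)=18440293320, p(143)=20390982757, p(144)=22540654445, p(145)=24908858009, p(146)=27517052599, p(147)=30388671978, p(148)=33549419497, p(149)=37027355200, p(150)=40853235313, p(151)=45060624582, p(152)=49686288421, p(153)=54770336324, p(154)=60356673280.
Final step: p(155) = p(154) + p(153) - p(150) - p(148) + p(143) + p(140) - p(133) - p(129) + p(120) + p(115) - p(104) - p(98) + p(85) + p(78) - p(63) - p(55) + p(38) + p(29) - p(10) - p(0)
= 60356673280 + 54770336324 - 40853235313 - 33549419497 + 20390982757 + 15065878135 - 7346629512 - 4835271870 + 1844349560 + 1064144451 - 304801365 - 150198136 + 30167357 + 12132164 - 1505499 - 451276 + 26015 + 4565 - 42 - 1
= 66493182097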